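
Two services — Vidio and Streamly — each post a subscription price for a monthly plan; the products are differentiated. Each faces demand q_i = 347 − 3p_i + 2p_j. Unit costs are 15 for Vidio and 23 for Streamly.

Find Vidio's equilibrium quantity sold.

Vidio's profit: π = (p_{Vidio} − 15)(347 − 3p_{Vidio} + 2p_{Streamly}).
∂π/∂p_{Vidio} = 392 − 6p_{Vidio} + 2p_{Streamly} = 0 ⇒ p_{Vidio} = 196/3 + (1/3)p_{Streamly}.
Similarly p_{Streamly} = 208/3 + (1/3)p_{Vidio}.
Plugging p_{Streamly} into Vidio's best response: p_{Vidio} = 196/3 + (1/3)(208/3 + (1/3)p_{Vidio}) ⇒ (8/9)p_{Vidio} = 796/9, so p_{Vidio} = 99.5.
Then p_{Streamly} = 208/3 + (1/3)·99.5 = 102.5.
q_{Vidio} = 347 − 3·99.5 + 2·102.5 = 253.5.

253.5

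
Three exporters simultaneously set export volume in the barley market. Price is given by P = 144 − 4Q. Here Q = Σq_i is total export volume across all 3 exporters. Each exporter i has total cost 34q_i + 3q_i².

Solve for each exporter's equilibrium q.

A representative exporter's profit is π_i = q_i(144 − 4Q) − 34q_i − 3q_i², with Q = q_i + Σ_{j≠i} q_j.
First-order condition: 110 − 14q_i − 4Σ_{j≠i} q_j = 0.
Imposing symmetry (q_j = q for all j) turns Σ_{j≠i} q_j into 2q, so 110 = 22q and q = 5.

5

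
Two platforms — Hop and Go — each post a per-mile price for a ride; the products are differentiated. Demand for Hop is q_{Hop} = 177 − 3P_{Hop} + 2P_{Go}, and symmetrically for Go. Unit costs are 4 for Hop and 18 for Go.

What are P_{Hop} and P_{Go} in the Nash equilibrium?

49.875, 55.125

Hop's profit: π = (P_{Hop} − 4)(177 − 3P_{Hop} + 2P_{Go}).
∂π/∂P_{Hop} = 189 − 6P_{Hop} + 2P_{Go} = 0 ⇒ P_{Hop} = 31.5 + (1/3)P_{Go}.
Similarly P_{Go} = 38.5 + (1/3)P_{Hop}.
Solving the two reaction functions simultaneously: (1 − (1/3)(1/3))P_{Hop} = 31.5 + (1/3)·38.5, so (8/9)P_{Hop} = 133/3 and P_{Hop} = 49.875.
Then P_{Go} = 38.5 + (1/3)·49.875 = 55.125.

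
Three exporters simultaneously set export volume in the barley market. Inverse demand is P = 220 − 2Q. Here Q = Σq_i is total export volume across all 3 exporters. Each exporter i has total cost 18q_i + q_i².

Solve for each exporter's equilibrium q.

20.2

A representative exporter's profit is π_i = q_i(220 − 2Q) − 18q_i − q_i², with Q = q_i + Σ_{j≠i} q_j.
First-order condition: 202 − 6q_i − 2Σ_{j≠i} q_j = 0.
In a symmetric equilibrium every exporter chooses the same q, so Σ_{j≠i} q_j = 2q. The condition becomes 202 − 10q = 0, giving q = 202/10 = 20.2.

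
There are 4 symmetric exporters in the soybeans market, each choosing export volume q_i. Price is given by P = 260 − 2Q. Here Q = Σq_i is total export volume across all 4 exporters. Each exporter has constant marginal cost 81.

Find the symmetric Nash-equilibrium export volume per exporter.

A representative exporter's profit is π_i = q_i(260 − 2Q) − 81q_i, with Q = q_i + Σ_{j≠i} q_j.
First-order condition: 179 − 4q_i − 2Σ_{j≠i} q_j = 0.
Imposing symmetry (q_j = q for all j) turns Σ_{j≠i} q_j into 3q, so 179 = 10q and q = 17.9.

17.9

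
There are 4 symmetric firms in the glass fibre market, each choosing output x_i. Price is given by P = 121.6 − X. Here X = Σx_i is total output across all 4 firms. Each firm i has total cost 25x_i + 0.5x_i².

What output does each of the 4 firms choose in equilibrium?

A representative firm's profit is π_i = x_i(121.6 − X) − 25x_i − 0.5x_i², with X = x_i + Σ_{j≠i} x_j.
First-order condition: 96.6 − 3x_i − Σ_{j≠i} x_j = 0.
In a symmetric equilibrium every firm chooses the same x, so Σ_{j≠i} x_j = 3x. The condition becomes 96.6 − 6x = 0, giving x = 96.6/6 = 16.1.

16.1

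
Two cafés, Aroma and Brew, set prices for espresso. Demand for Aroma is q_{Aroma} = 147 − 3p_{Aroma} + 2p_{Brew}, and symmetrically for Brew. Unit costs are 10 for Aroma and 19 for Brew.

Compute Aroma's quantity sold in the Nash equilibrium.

Aroma's profit: π = (p_{Aroma} − 10)(147 − 3p_{Aroma} + 2p_{Brew}).
∂π/∂p_{Aroma} = 177 − 6p_{Aroma} + 2p_{Brew} = 0 ⇒ p_{Aroma} = 29.5 + (1/3)p_{Brew}.
Similarly p_{Brew} = 34 + (1/3)p_{Aroma}.
Solving the two reaction functions simultaneously: (1 − (1/3)(1/3))p_{Aroma} = 29.5 + (1/3)·34, so (8/9)p_{Aroma} = 245/6 and p_{Aroma} = 45.9375.
Then p_{Brew} = 34 + (1/3)·45.9375 = 49.3125.
q_{Aroma} = 147 − 3·45.9375 + 2·49.3125 = 107.8125.

107.8125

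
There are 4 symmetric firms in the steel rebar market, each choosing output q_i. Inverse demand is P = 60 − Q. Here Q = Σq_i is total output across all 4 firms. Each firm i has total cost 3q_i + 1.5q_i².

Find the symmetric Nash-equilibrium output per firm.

7.125

A representative firm's profit is π_i = q_i(60 − Q) − 3q_i − 1.5q_i², with Q = q_i + Σ_{j≠i} q_j.
First-order condition: 57 − 5q_i − Σ_{j≠i} q_j = 0.
Imposing symmetry (q_j = q for all j) turns Σ_{j≠i} q_j into 3q, so 57 = 8q and q = 7.125.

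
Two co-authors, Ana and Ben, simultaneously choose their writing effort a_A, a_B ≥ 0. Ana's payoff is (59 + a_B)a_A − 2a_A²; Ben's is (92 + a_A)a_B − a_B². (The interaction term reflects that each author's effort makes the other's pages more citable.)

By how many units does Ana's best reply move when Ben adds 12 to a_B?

Expanding Ana's payoff: 59a_A + a_Ba_A − 2a_A².
∂π/∂a_A = 59 + a_B − 4a_A = 0, so a_A = 14.75 + 0.25a_B.
The reaction-function slope is 0.25, so a 12-unit rise in a_B moves a_A by 0.25 × 12 = 3. Ana's best response rises — the actions are strategic complements.

3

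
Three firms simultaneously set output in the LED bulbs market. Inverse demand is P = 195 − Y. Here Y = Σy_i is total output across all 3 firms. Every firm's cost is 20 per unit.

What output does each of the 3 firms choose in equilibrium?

43.75

A representative firm's profit is π_i = y_i(195 − Y) − 20y_i, with Y = y_i + Σ_{j≠i} y_j.
First-order condition: 175 − 2y_i − Σ_{j≠i} y_j = 0.
With identical firms, set every y_j = y: then 175 − 2y − 2y = 0, i.e. y = 175/4 = 43.75.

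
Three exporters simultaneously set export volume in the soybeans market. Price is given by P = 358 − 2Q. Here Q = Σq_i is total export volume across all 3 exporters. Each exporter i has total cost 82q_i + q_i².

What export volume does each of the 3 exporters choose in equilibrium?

27.6

A representative exporter's profit is π_i = q_i(358 − 2Q) − 82q_i − q_i², with Q = q_i + Σ_{j≠i} q_j.
First-order condition: 276 − 6q_i − 2Σ_{j≠i} q_j = 0.
With identical exporters, set every q_j = q: then 276 − 6q − 4q = 0, i.e. q = 276/10 = 27.6.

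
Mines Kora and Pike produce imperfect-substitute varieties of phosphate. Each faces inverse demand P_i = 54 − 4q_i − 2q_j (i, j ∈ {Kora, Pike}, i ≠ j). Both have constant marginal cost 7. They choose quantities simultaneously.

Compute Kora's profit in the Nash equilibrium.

88.36

Mine Kora's profit: π = q_{Kora}(54 − 4q_{Kora} − 2q_{Pike}) − 7q_{Kora}.
∂π/∂q_{Kora} = 47 − 8q_{Kora} − 2q_{Pike} = 0 ⇒ q_{Kora} = 5.875 − 0.25q_{Pike}.
The game is symmetric, so in equilibrium q_{Pike} = q_{Kora}: the reaction function gives 1.25q_{Kora} = 5.875, hence q_{Kora} = 4.7.
P_{Kora} = 54 − 4·4.7 − 2·4.7 = 25.8.
Profit = (25.8 − 7)·4.7 = 88.36.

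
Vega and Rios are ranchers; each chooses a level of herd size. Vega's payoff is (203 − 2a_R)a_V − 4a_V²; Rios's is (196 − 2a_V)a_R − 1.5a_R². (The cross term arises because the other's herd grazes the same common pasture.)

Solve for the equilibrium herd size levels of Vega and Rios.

Expanding Vega's payoff: 203a_V − 2a_Ra_V − 4a_V².
∂π/∂a_V = 203 − 2a_R − 8a_V = 0, so a_V = 25.375 − 0.25a_R.
Likewise for Rios: a_R = 196/3 − (2/3)a_V.
Substituting the second reaction function into the first: a_V = 25.375 − 0.25(196/3 − (2/3)a_V), which gives (5/6)a_V = 217/24 ⇒ a_V = 10.85.
Then a_R = 196/3 − (2/3)·10.85 = 58.1.

10.85, 58.1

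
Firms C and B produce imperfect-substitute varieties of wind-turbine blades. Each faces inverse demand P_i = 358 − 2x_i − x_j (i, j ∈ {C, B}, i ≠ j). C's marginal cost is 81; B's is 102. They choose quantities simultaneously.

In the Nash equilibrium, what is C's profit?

Firm C's profit: π = x_C(358 − 2x_C − x_B) − 81x_C.
∂π/∂x_C = 277 − 4x_C − x_B = 0 ⇒ x_C = 69.25 − 0.25x_B.
Similarly x_B = 64 − 0.25x_C.
Substituting the second reaction function into the first: x_C = 69.25 − 0.25(64 − 0.25x_C), which gives 0.9375x_C = 53.25 ⇒ x_C = 56.8.
Then x_B = 64 − 0.25·56.8 = 49.8.
P_C = 358 − 2·56.8 − 49.8 = 194.6.
Profit = (194.6 − 81)·56.8 = 6452.48.

6452.48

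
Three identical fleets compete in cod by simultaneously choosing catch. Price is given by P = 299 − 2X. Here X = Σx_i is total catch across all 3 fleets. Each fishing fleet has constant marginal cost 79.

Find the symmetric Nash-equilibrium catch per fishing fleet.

27.5

A representative fishing fleet's profit is π_i = x_i(299 − 2X) − 79x_i, with X = x_i + Σ_{j≠i} x_j.
First-order condition: 220 − 4x_i − 2Σ_{j≠i} x_j = 0.
With identical fishing fleets, set every x_j = x: then 220 − 4x − 4x = 0, i.e. x = 220/8 = 27.5.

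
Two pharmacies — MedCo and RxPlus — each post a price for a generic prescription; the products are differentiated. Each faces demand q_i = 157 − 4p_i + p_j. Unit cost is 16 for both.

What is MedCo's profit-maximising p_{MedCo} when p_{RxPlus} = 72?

MedCo's profit: π = (p_{MedCo} − 16)(157 − 4p_{MedCo} + p_{RxPlus}).
∂π/∂p_{MedCo} = 221 − 8p_{MedCo} + p_{RxPlus} = 0 ⇒ p_{MedCo} = 27.625 + 0.125p_{RxPlus}.
At p_{RxPlus} = 72: p_{MedCo} = 27.625 + 0.125·72 = 36.625.

36.625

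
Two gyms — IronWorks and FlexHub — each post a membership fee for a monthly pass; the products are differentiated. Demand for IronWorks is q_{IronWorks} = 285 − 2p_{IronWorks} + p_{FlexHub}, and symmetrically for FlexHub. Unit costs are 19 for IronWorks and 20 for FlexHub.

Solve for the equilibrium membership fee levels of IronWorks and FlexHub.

IronWorks's profit: π = (p_{IronWorks} − 19)(285 − 2p_{IronWorks} + p_{FlexHub}).
∂π/∂p_{IronWorks} = 323 − 4p_{IronWorks} + p_{FlexHub} = 0 ⇒ p_{IronWorks} = 80.75 + 0.25p_{FlexHub}.
Similarly p_{FlexHub} = 81.25 + 0.25p_{IronWorks}.
Substituting the second reaction function into the first: p_{IronWorks} = 80.75 + 0.25(81.25 + 0.25p_{IronWorks}), which gives 0.9375p_{IronWorks} = 101.0625 ⇒ p_{IronWorks} = 107.8.
Then p_{FlexHub} = 81.25 + 0.25·107.8 = 108.2.

107.8, 108.2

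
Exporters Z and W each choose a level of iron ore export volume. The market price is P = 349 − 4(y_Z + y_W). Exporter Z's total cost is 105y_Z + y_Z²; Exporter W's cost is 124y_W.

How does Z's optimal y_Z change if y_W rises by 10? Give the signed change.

-4

Exporter Z's profit: π = y_Z(349 − 4(y_Z + y_W)) − 105y_Z − y_Z².
∂π/∂y_Z = 244 − 10y_Z − 4y_W = 0, so y_Z = 24.4 − 0.4y_W.
The reaction-function slope is −0.4, so a 10-unit rise in y_W moves y_Z by −0.4 × 10 = −4. Z's best response falls — the actions are strategic substitutes.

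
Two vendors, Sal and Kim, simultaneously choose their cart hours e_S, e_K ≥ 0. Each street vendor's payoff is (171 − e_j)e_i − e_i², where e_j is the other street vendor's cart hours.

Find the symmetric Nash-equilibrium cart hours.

Sal's payoff is (171 − e_K)e_S − e_S².
∂π/∂e_S = 171 − e_K − 2e_S = 0, so e_S = 85.5 − 0.5e_K.
By symmetry e_K = e_S; substituting into the reaction function, 1.5e_S = 85.5 and e_S = 57.

57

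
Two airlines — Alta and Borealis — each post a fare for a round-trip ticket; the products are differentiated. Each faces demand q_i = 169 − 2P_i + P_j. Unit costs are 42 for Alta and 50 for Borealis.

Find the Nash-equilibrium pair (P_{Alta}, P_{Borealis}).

Alta's profit: π = (P_{Alta} − 42)(169 − 2P_{Alta} + P_{Borealis}).
∂π/∂P_{Alta} = 253 − 4P_{Alta} + P_{Borealis} = 0 ⇒ P_{Alta} = 63.25 + 0.25P_{Borealis}.
Similarly P_{Borealis} = 67.25 + 0.25P_{Alta}.
Solving the two reaction functions simultaneously: (1 − (0.25)(0.25))P_{Alta} = 63.25 + 0.25·67.25, so 0.9375P_{Alta} = 80.0625 and P_{Alta} = 85.4.
Then P_{Borealis} = 67.25 + 0.25·85.4 = 88.6.

85.4, 88.6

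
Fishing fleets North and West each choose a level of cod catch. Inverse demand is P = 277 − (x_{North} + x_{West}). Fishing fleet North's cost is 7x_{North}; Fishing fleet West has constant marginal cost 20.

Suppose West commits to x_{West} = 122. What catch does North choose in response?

Fishing fleet North's profit: π = x_{North}(277 − (x_{North} + x_{West})) − 7x_{North}.
∂π/∂x_{North} = 270 − 2x_{North} − x_{West} = 0, so x_{North} = 135 − 0.5x_{West}.
At x_{West} = 122: x_{North} = 135 − 0.5·122 = 74.

74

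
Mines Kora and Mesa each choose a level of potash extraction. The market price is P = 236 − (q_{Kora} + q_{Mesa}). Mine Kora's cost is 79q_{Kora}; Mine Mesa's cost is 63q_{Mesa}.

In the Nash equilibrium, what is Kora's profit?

2209

Mine Kora's profit: π = q_{Kora}(236 − (q_{Kora} + q_{Mesa})) − 79q_{Kora}.
∂π/∂q_{Kora} = 157 − 2q_{Kora} − q_{Mesa} = 0, so q_{Kora} = 78.5 − 0.5q_{Mesa}.
By the same steps for Mesa: q_{Mesa} = 86.5 − 0.5q_{Kora}.
Solving the two reaction functions simultaneously: (1 − (−0.5)(−0.5))q_{Kora} = 78.5 − 0.5·86.5, so 0.75q_{Kora} = 35.25 and q_{Kora} = 47.
Then q_{Mesa} = 86.5 − 0.5·47 = 63.
Price P = 236 − 110 = 126.
Kora's profit: (126 − 79)·47 = 2209.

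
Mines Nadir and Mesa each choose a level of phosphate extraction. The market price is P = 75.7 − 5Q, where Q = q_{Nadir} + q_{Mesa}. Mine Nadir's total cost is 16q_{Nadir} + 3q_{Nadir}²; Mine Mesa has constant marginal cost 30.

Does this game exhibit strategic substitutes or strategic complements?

strategic substitutes

Mine Nadir's profit: π = q_{Nadir}(75.7 − 5(q_{Nadir} + q_{Mesa})) − 16q_{Nadir} − 3q_{Nadir}².
∂π/∂q_{Nadir} = 59.7 − 16q_{Nadir} − 5q_{Mesa} = 0, so q_{Nadir} = 597/160 − 0.3125q_{Mesa}.
The best-response slope dq_{Nadir}/dq_{Mesa} = −0.3125 < 0: the reaction function is downward-sloping, so the choices are strategic substitutes.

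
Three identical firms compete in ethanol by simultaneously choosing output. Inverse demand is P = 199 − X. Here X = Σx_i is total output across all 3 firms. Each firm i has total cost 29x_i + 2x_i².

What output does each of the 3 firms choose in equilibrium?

A representative firm's profit is π_i = x_i(199 − X) − 29x_i − 2x_i², with X = x_i + Σ_{j≠i} x_j.
First-order condition: 170 − 6x_i − Σ_{j≠i} x_j = 0.
Imposing symmetry (x_j = x for all j) turns Σ_{j≠i} x_j into 2x, so 170 = 8x and x = 21.25.

21.25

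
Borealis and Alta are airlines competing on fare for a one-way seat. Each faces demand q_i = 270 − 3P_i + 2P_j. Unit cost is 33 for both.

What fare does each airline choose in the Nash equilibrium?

Borealis's profit: π = (P_{Borealis} − 33)(270 − 3P_{Borealis} + 2P_{Alta}).
∂π/∂P_{Borealis} = 369 − 6P_{Borealis} + 2P_{Alta} = 0 ⇒ P_{Borealis} = 61.5 + (1/3)P_{Alta}.
Setting P_{Borealis} = P_{Alta} in the reaction function: P_{Borealis} = 61.5 + (1/3)P_{Borealis}, so P_{Borealis} = 61.5 / (2/3) = 92.25.

92.25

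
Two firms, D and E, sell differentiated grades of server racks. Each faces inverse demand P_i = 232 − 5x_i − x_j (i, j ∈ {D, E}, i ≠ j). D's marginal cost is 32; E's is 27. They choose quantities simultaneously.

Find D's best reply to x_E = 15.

18.5

Firm D's profit: π = x_D(232 − 5x_D − x_E) − 32x_D.
∂π/∂x_D = 200 − 10x_D − x_E = 0 ⇒ x_D = 20 − 0.1x_E.
At x_E = 15: x_D = 20 − 0.1·15 = 18.5.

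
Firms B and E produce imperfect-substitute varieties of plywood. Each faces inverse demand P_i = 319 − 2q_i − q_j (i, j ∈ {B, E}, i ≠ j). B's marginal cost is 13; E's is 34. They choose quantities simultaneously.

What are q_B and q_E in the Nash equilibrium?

Firm B's profit: π = q_B(319 − 2q_B − q_E) − 13q_B.
∂π/∂q_B = 306 − 4q_B − q_E = 0 ⇒ q_B = 76.5 − 0.25q_E.
Similarly q_E = 71.25 − 0.25q_B.
Plugging q_E into B's best response: q_B = 76.5 − 0.25(71.25 − 0.25q_B) ⇒ 0.9375q_B = 58.6875, so q_B = 62.6.
Then q_E = 71.25 − 0.25·62.6 = 55.6.

62.6, 55.6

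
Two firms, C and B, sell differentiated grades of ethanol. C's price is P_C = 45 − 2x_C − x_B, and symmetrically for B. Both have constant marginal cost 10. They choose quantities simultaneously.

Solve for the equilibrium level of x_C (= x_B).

7

Firm C's profit: π = x_C(45 − 2x_C − x_B) − 10x_C.
∂π/∂x_C = 35 − 4x_C − x_B = 0 ⇒ x_C = 8.75 − 0.25x_B.
By symmetry x_B = x_C; substituting into the reaction function, 1.25x_C = 8.75 and x_C = 7.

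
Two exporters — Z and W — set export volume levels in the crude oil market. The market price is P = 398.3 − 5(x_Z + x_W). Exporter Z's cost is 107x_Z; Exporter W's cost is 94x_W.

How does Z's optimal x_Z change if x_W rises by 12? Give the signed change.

-6

Exporter Z's profit: π = x_Z(398.3 − 5(x_Z + x_W)) − 107x_Z.
∂π/∂x_Z = 291.3 − 10x_Z − 5x_W = 0, so x_Z = 29.13 − 0.5x_W.
The reaction-function slope is −0.5, so a 12-unit rise in x_W moves x_Z by −0.5 × 12 = −6. Z's best response falls — the actions are strategic substitutes.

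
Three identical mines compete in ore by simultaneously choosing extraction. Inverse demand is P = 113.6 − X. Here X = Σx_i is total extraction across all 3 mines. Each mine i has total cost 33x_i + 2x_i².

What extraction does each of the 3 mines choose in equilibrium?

A representative mine's profit is π_i = x_i(113.6 − X) − 33x_i − 2x_i², with X = x_i + Σ_{j≠i} x_j.
First-order condition: 80.6 − 6x_i − Σ_{j≠i} x_j = 0.
With identical mines, set every x_j = x: then 80.6 − 6x − 2x = 0, i.e. x = 80.6/8 = 10.075.

10.075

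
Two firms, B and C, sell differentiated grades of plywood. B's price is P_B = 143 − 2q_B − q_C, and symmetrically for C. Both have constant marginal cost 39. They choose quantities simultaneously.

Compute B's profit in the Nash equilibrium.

Firm B's profit: π = q_B(143 − 2q_B − q_C) − 39q_B.
∂π/∂q_B = 104 − 4q_B − q_C = 0 ⇒ q_B = 26 − 0.25q_C.
By symmetry q_C = q_B; substituting into the reaction function, 1.25q_B = 26 and q_B = 20.8.
P_B = 143 − 2·20.8 − 20.8 = 80.6.
Profit = (80.6 − 39)·20.8 = 865.28.

865.28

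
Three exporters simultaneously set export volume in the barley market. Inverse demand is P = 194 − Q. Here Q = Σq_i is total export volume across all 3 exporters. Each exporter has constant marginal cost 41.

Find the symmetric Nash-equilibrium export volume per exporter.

38.25

A representative exporter's profit is π_i = q_i(194 − Q) − 41q_i, with Q = q_i + Σ_{j≠i} q_j.
First-order condition: 153 − 2q_i − Σ_{j≠i} q_j = 0.
Imposing symmetry (q_j = q for all j) turns Σ_{j≠i} q_j into 2q, so 153 = 4q and q = 38.25.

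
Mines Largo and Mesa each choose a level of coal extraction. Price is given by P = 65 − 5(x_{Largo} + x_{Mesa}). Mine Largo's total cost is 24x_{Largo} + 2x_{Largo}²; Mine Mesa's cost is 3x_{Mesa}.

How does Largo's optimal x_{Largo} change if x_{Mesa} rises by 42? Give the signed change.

Mine Largo's profit: π = x_{Largo}(65 − 5(x_{Largo} + x_{Mesa})) − 24x_{Largo} − 2x_{Largo}².
∂π/∂x_{Largo} = 41 − 14x_{Largo} − 5x_{Mesa} = 0, so x_{Largo} = 41/14 − (5/14)x_{Mesa}.
The reaction-function slope is −5/14, so a 42-unit rise in x_{Mesa} moves x_{Largo} by −5/14 × 42 = −15. Largo's best response falls — the actions are strategic substitutes.

-15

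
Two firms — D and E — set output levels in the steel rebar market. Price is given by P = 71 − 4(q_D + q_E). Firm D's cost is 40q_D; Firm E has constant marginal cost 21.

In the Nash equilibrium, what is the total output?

6.75

Firm D's profit: π = q_D(71 − 4(q_D + q_E)) − 40q_D.
∂π/∂q_D = 31 − 8q_D − 4q_E = 0, so q_D = 3.875 − 0.5q_E.
By the same steps for E: q_E = 6.25 − 0.5q_D.
Substituting the second reaction function into the first: q_D = 3.875 − 0.5(6.25 − 0.5q_D), which gives 0.75q_D = 0.75 ⇒ q_D = 1.
Then q_E = 6.25 − 0.5·1 = 5.75.
Total output: 1 + 5.75 = 6.75.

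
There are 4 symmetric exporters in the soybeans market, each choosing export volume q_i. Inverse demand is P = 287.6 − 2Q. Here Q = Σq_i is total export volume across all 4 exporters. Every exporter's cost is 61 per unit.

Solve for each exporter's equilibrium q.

22.66

A representative exporter's profit is π_i = q_i(287.6 − 2Q) − 61q_i, with Q = q_i + Σ_{j≠i} q_j.
First-order condition: 226.6 − 4q_i − 2Σ_{j≠i} q_j = 0.
Imposing symmetry (q_j = q for all j) turns Σ_{j≠i} q_j into 3q, so 226.6 = 10q and q = 22.66.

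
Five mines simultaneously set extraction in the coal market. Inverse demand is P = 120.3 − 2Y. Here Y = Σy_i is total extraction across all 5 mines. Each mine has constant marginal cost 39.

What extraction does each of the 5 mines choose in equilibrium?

A representative mine's profit is π_i = y_i(120.3 − 2Y) − 39y_i, with Y = y_i + Σ_{j≠i} y_j.
First-order condition: 81.3 − 4y_i − 2Σ_{j≠i} y_j = 0.
With identical mines, set every y_j = y: then 81.3 − 4y − 8y = 0, i.e. y = 81.3/12 = 6.775.

6.775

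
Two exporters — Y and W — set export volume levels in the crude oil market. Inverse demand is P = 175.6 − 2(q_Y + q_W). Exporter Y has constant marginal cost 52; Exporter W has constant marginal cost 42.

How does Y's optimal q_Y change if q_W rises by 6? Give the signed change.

-3

Exporter Y's profit: π = q_Y(175.6 − 2(q_Y + q_W)) − 52q_Y.
∂π/∂q_Y = 123.6 − 4q_Y − 2q_W = 0, so q_Y = 30.9 − 0.5q_W.
The reaction-function slope is −0.5, so a 6-unit rise in q_W moves q_Y by −0.5 × 6 = −3. Y's best response falls — the actions are strategic substitutes.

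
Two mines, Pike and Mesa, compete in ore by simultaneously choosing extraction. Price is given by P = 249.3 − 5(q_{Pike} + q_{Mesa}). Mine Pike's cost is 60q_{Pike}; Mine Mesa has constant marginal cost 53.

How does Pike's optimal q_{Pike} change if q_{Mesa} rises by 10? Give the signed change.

-5

Mine Pike's profit: π = q_{Pike}(249.3 − 5(q_{Pike} + q_{Mesa})) − 60q_{Pike}.
∂π/∂q_{Pike} = 189.3 − 10q_{Pike} − 5q_{Mesa} = 0, so q_{Pike} = 18.93 − 0.5q_{Mesa}.
The reaction-function slope is −0.5, so a 10-unit rise in q_{Mesa} moves q_{Pike} by −0.5 × 10 = −5. Pike's best response falls — the actions are strategic substitutes.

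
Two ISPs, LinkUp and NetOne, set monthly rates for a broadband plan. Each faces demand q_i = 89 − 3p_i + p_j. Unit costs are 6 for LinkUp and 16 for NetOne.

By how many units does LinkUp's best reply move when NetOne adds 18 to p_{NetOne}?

LinkUp's profit: π = (p_{LinkUp} − 6)(89 − 3p_{LinkUp} + p_{NetOne}).
∂π/∂p_{LinkUp} = 107 − 6p_{LinkUp} + p_{NetOne} = 0 ⇒ p_{LinkUp} = 107/6 + (1/6)p_{NetOne}.
The reaction-function slope is 1/6, so an 18-unit rise in p_{NetOne} moves p_{LinkUp} by 1/6 × 18 = 3. LinkUp's best response rises — the actions are strategic complements.

3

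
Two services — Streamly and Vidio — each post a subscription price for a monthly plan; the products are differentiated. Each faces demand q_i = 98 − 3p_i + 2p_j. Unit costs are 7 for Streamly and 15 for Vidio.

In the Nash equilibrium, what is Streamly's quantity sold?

Streamly's profit: π = (p_{Streamly} − 7)(98 − 3p_{Streamly} + 2p_{Vidio}).
∂π/∂p_{Streamly} = 119 − 6p_{Streamly} + 2p_{Vidio} = 0 ⇒ p_{Streamly} = 119/6 + (1/3)p_{Vidio}.
Similarly p_{Vidio} = 143/6 + (1/3)p_{Streamly}.
Solving the two reaction functions simultaneously: (1 − (1/3)(1/3))p_{Streamly} = 119/6 + (1/3)·(143/6), so (8/9)p_{Streamly} = 250/9 and p_{Streamly} = 31.25.
Then p_{Vidio} = 143/6 + (1/3)·31.25 = 34.25.
q_{Streamly} = 98 − 3·31.25 + 2·34.25 = 72.75.

72.75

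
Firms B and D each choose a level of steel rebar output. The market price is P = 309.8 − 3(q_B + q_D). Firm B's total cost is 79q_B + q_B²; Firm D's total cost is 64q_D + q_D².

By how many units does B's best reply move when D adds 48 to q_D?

Firm B's profit: π = q_B(309.8 − 3(q_B + q_D)) − 79q_B − q_B².
∂π/∂q_B = 230.8 − 8q_B − 3q_D = 0, so q_B = 28.85 − 0.375q_D.
The reaction-function slope is −0.375, so a 48-unit rise in q_D moves q_B by −0.375 × 48 = −18. B's best response falls — the actions are strategic substitutes.

-18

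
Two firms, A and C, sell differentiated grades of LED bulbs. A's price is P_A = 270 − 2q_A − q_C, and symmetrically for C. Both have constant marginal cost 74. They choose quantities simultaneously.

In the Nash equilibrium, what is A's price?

152.4

Firm A's profit: π = q_A(270 − 2q_A − q_C) − 74q_A.
∂π/∂q_A = 196 − 4q_A − q_C = 0 ⇒ q_A = 49 − 0.25q_C.
Setting q_A = q_C in the reaction function: q_A = 49 − 0.25q_A, so q_A = 49 / 1.25 = 39.2.
P_A = 270 − 2·39.2 − 39.2 = 152.4.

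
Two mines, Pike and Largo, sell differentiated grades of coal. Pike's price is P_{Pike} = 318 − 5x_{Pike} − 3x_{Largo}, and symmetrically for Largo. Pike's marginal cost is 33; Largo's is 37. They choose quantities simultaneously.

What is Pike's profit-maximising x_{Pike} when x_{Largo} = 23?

21.6

Mine Pike's profit: π = x_{Pike}(318 − 5x_{Pike} − 3x_{Largo}) − 33x_{Pike}.
∂π/∂x_{Pike} = 285 − 10x_{Pike} − 3x_{Largo} = 0 ⇒ x_{Pike} = 28.5 − 0.3x_{Largo}.
At x_{Largo} = 23: x_{Pike} = 28.5 − 0.3·23 = 21.6.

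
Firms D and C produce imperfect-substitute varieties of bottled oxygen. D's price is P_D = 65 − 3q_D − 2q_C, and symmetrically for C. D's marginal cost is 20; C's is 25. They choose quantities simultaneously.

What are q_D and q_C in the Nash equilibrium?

5.9375, 4.6875

Firm D's profit: π = q_D(65 − 3q_D − 2q_C) − 20q_D.
∂π/∂q_D = 45 − 6q_D − 2q_C = 0 ⇒ q_D = 7.5 − (1/3)q_C.
Similarly q_C = 20/3 − (1/3)q_D.
Solving the two reaction functions simultaneously: (1 − (−1/3)(−1/3))q_D = 7.5 − (1/3)·(20/3), so (8/9)q_D = 95/18 and q_D = 5.9375.
Then q_C = 20/3 − (1/3)·5.9375 = 4.6875.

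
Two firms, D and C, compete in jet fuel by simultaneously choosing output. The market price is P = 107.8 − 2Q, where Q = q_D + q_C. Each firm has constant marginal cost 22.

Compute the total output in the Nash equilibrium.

Firm D's profit: π = q_D(107.8 − 2(q_D + q_C)) − 22q_D.
∂π/∂q_D = 85.8 − 4q_D − 2q_C = 0, so q_D = 21.45 − 0.5q_C.
By symmetry q_C = q_D; substituting into the reaction function, 1.5q_D = 21.45 and q_D = 14.3.
Total output: 14.3 + 14.3 = 28.6.

28.6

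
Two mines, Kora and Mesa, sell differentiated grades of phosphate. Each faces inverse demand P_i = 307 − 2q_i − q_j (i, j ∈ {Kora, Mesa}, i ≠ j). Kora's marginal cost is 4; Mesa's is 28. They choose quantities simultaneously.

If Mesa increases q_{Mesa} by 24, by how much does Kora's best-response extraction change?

Mine Kora's profit: π = q_{Kora}(307 − 2q_{Kora} − q_{Mesa}) − 4q_{Kora}.
∂π/∂q_{Kora} = 303 − 4q_{Kora} − q_{Mesa} = 0 ⇒ q_{Kora} = 75.75 − 0.25q_{Mesa}.
The reaction-function slope is −0.25, so a 24-unit rise in q_{Mesa} moves q_{Kora} by −0.25 × 24 = −6. Kora's best response falls — the actions are strategic substitutes.

-6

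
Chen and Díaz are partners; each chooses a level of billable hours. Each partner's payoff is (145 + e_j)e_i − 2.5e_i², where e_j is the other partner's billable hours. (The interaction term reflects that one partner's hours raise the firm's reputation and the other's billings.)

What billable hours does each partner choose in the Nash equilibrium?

Chen's payoff is (145 + e_D)e_C − 2.5e_C².
∂π/∂e_C = 145 + e_D − 5e_C = 0, so e_C = 29 + 0.2e_D.
By symmetry e_D = e_C; substituting into the reaction function, 0.8e_C = 29 and e_C = 36.25.

36.25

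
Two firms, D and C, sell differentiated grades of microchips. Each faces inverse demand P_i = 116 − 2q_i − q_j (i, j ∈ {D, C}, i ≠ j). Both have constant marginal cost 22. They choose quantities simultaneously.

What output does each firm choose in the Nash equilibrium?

Firm D's profit: π = q_D(116 − 2q_D − q_C) − 22q_D.
∂π/∂q_D = 94 − 4q_D − q_C = 0 ⇒ q_D = 23.5 − 0.25q_C.
By symmetry q_C = q_D; substituting into the reaction function, 1.25q_D = 23.5 and q_D = 18.8.

18.8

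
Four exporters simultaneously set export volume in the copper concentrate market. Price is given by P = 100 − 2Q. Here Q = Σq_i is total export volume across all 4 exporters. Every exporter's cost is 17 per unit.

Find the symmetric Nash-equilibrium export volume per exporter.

A representative exporter's profit is π_i = q_i(100 − 2Q) − 17q_i, with Q = q_i + Σ_{j≠i} q_j.
First-order condition: 83 − 4q_i − 2Σ_{j≠i} q_j = 0.
Imposing symmetry (q_j = q for all j) turns Σ_{j≠i} q_j into 3q, so 83 = 10q and q = 8.3.

8.3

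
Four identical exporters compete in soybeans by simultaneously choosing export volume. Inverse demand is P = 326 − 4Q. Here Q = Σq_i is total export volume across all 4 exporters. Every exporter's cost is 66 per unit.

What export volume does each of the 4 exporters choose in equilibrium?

A representative exporter's profit is π_i = q_i(326 − 4Q) − 66q_i, with Q = q_i + Σ_{j≠i} q_j.
First-order condition: 260 − 8q_i − 4Σ_{j≠i} q_j = 0.
Imposing symmetry (q_j = q for all j) turns Σ_{j≠i} q_j into 3q, so 260 = 20q and q = 13.

13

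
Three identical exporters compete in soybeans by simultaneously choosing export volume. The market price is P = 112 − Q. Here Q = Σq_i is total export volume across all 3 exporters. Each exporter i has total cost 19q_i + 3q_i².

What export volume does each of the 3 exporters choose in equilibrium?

9.3

A representative exporter's profit is π_i = q_i(112 − Q) − 19q_i − 3q_i², with Q = q_i + Σ_{j≠i} q_j.
First-order condition: 93 − 8q_i − Σ_{j≠i} q_j = 0.
In a symmetric equilibrium every exporter chooses the same q, so Σ_{j≠i} q_j = 2q. The condition becomes 93 − 10q = 0, giving q = 93/10 = 9.3.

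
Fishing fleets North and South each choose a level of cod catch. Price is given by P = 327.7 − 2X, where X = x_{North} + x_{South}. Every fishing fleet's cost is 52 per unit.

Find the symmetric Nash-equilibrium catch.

Fishing fleet North's profit: π = x_{North}(327.7 − 2(x_{North} + x_{South})) − 52x_{North}.
∂π/∂x_{North} = 275.7 − 4x_{North} − 2x_{South} = 0, so x_{North} = 68.925 − 0.5x_{South}.
The game is symmetric, so in equilibrium x_{South} = x_{North}: the reaction function gives 1.5x_{North} = 68.925, hence x_{North} = 45.95.

45.95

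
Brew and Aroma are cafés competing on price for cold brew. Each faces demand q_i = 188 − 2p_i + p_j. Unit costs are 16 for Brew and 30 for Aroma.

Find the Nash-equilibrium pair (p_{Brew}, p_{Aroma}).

Brew's profit: π = (p_{Brew} − 16)(188 − 2p_{Brew} + p_{Aroma}).
∂π/∂p_{Brew} = 220 − 4p_{Brew} + p_{Aroma} = 0 ⇒ p_{Brew} = 55 + 0.25p_{Aroma}.
Similarly p_{Aroma} = 62 + 0.25p_{Brew}.
Solving the two reaction functions simultaneously: (1 − (0.25)(0.25))p_{Brew} = 55 + 0.25·62, so 0.9375p_{Brew} = 70.5 and p_{Brew} = 75.2.
Then p_{Aroma} = 62 + 0.25·75.2 = 80.8.

75.2, 80.8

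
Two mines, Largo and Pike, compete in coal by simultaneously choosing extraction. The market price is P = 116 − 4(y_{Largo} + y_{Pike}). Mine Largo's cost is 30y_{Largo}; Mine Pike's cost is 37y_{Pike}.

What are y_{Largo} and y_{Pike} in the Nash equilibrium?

7.75, 6

Mine Largo's profit: π = y_{Largo}(116 − 4(y_{Largo} + y_{Pike})) − 30y_{Largo}.
∂π/∂y_{Largo} = 86 − 8y_{Largo} − 4y_{Pike} = 0, so y_{Largo} = 10.75 − 0.5y_{Pike}.
By the same steps for Pike: y_{Pike} = 9.875 − 0.5y_{Largo}.
Substituting the second reaction function into the first: y_{Largo} = 10.75 − 0.5(9.875 − 0.5y_{Largo}), which gives 0.75y_{Largo} = 5.8125 ⇒ y_{Largo} = 7.75.
Then y_{Pike} = 9.875 − 0.5·7.75 = 6.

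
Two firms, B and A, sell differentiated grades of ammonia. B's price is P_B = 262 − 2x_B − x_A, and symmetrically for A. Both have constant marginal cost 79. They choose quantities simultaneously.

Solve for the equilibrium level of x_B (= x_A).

36.6

Firm B's profit: π = x_B(262 − 2x_B − x_A) − 79x_B.
∂π/∂x_B = 183 − 4x_B − x_A = 0 ⇒ x_B = 45.75 − 0.25x_A.
Setting x_B = x_A in the reaction function: x_B = 45.75 − 0.25x_B, so x_B = 45.75 / 1.25 = 36.6.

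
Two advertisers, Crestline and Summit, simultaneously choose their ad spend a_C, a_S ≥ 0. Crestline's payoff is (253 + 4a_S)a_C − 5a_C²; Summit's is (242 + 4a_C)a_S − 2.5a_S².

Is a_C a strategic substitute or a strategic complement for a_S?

strategic complements

Expanding Crestline's payoff: 253a_C + 4a_Sa_C − 5a_C².
∂π/∂a_C = 253 + 4a_S − 10a_C = 0, so a_C = 25.3 + 0.4a_S.
The best-response slope da_C/da_S = 0.4 > 0: the reaction function is upward-sloping, so the choices are strategic complements.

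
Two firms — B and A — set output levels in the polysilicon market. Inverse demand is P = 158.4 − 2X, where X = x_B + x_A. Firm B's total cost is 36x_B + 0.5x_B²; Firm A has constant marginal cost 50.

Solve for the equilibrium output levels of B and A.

17.05, 18.575

Firm B's profit: π = x_B(158.4 − 2(x_B + x_A)) − 36x_B − 0.5x_B².
∂π/∂x_B = 122.4 − 5x_B − 2x_A = 0, so x_B = 24.48 − 0.4x_A.
For A: ∂π/∂x_A = 108.4 − 4x_A − 2x_B = 0 ⇒ x_A = 27.1 − 0.5x_B.
Substituting the second reaction function into the first: x_B = 24.48 − 0.4(27.1 − 0.5x_B), which gives 0.8x_B = 13.64 ⇒ x_B = 17.05.
Then x_A = 27.1 − 0.5·17.05 = 18.575.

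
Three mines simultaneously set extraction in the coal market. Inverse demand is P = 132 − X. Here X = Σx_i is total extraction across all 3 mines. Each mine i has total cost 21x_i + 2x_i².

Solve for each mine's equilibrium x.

A representative mine's profit is π_i = x_i(132 − X) − 21x_i − 2x_i², with X = x_i + Σ_{j≠i} x_j.
First-order condition: 111 − 6x_i − Σ_{j≠i} x_j = 0.
In a symmetric equilibrium every mine chooses the same x, so Σ_{j≠i} x_j = 2x. The condition becomes 111 − 8x = 0, giving x = 111/8 = 13.875.

13.875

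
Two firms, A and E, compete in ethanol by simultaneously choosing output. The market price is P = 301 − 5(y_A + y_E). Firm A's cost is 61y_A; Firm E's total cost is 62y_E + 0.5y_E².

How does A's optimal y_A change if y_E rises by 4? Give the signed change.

Firm A's profit: π = y_A(301 − 5(y_A + y_E)) − 61y_A.
∂π/∂y_A = 240 − 10y_A − 5y_E = 0, so y_A = 24 − 0.5y_E.
The reaction-function slope is −0.5, so a 4-unit rise in y_E moves y_A by −0.5 × 4 = −2. A's best response falls — the actions are strategic substitutes.

-2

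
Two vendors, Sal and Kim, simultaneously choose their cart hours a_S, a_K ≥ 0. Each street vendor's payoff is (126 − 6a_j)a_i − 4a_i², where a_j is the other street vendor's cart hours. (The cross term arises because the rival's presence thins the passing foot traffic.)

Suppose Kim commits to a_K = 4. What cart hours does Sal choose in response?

12.75

Sal's payoff is (126 − 6a_K)a_S − 4a_S².
∂π/∂a_S = 126 − 6a_K − 8a_S = 0, so a_S = 15.75 − 0.75a_K.
At a_K = 4: a_S = 15.75 − 0.75·4 = 12.75.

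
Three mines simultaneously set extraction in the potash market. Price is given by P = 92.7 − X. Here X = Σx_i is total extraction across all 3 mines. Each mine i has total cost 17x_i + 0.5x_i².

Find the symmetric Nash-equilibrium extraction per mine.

A representative mine's profit is π_i = x_i(92.7 − X) − 17x_i − 0.5x_i², with X = x_i + Σ_{j≠i} x_j.
First-order condition: 75.7 − 3x_i − Σ_{j≠i} x_j = 0.
With identical mines, set every x_j = x: then 75.7 − 3x − 2x = 0, i.e. x = 75.7/5 = 15.14.

15.14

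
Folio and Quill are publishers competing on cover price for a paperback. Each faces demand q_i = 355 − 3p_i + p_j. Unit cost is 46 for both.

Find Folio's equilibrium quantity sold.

157.8

Folio's profit: π = (p_{Folio} − 46)(355 − 3p_{Folio} + p_{Quill}).
∂π/∂p_{Folio} = 493 − 6p_{Folio} + p_{Quill} = 0 ⇒ p_{Folio} = 493/6 + (1/6)p_{Quill}.
The game is symmetric, so in equilibrium p_{Quill} = p_{Folio}: the reaction function gives (5/6)p_{Folio} = 493/6, hence p_{Folio} = 98.6.
q_{Folio} = 355 − 3·98.6 + 98.6 = 157.8.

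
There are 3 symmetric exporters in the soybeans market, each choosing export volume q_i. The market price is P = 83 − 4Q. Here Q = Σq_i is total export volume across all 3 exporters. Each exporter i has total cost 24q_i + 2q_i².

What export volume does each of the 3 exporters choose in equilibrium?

A representative exporter's profit is π_i = q_i(83 − 4Q) − 24q_i − 2q_i², with Q = q_i + Σ_{j≠i} q_j.
First-order condition: 59 − 12q_i − 4Σ_{j≠i} q_j = 0.
With identical exporters, set every q_j = q: then 59 − 12q − 8q = 0, i.e. q = 59/20 = 2.95.

2.95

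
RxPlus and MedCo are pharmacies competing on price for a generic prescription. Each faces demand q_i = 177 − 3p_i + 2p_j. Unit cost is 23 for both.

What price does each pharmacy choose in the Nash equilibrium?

RxPlus's profit: π = (p_{RxPlus} − 23)(177 − 3p_{RxPlus} + 2p_{MedCo}).
∂π/∂p_{RxPlus} = 246 − 6p_{RxPlus} + 2p_{MedCo} = 0 ⇒ p_{RxPlus} = 41 + (1/3)p_{MedCo}.
The game is symmetric, so in equilibrium p_{MedCo} = p_{RxPlus}: the reaction function gives (2/3)p_{RxPlus} = 41, hence p_{RxPlus} = 61.5.

61.5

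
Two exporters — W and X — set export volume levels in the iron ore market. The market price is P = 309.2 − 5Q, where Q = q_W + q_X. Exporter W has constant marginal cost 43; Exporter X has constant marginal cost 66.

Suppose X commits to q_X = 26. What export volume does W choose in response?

13.62

Exporter W's profit: π = q_W(309.2 − 5(q_W + q_X)) − 43q_W.
∂π/∂q_W = 266.2 − 10q_W − 5q_X = 0, so q_W = 26.62 − 0.5q_X.
At q_X = 26: q_W = 26.62 − 0.5·26 = 13.62.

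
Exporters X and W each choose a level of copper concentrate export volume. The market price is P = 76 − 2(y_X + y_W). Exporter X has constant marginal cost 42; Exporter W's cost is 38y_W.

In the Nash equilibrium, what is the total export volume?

Exporter X's profit: π = y_X(76 − 2(y_X + y_W)) − 42y_X.
∂π/∂y_X = 34 − 4y_X − 2y_W = 0, so y_X = 8.5 − 0.5y_W.
By the same steps for W: y_W = 9.5 − 0.5y_X.
Solving the two reaction functions simultaneously: (1 − (−0.5)(−0.5))y_X = 8.5 − 0.5·9.5, so 0.75y_X = 3.75 and y_X = 5.
Then y_W = 9.5 − 0.5·5 = 7.
Total export volume: 5 + 7 = 12.

12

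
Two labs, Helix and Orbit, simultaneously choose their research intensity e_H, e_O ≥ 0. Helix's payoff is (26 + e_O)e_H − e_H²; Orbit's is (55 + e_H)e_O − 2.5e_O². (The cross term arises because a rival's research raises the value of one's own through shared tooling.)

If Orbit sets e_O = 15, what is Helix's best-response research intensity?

20.5

Expanding Helix's payoff: 26e_H + e_Oe_H − e_H².
∂π/∂e_H = 26 + e_O − 2e_H = 0, so e_H = 13 + 0.5e_O.
At e_O = 15: e_H = 13 + 0.5·15 = 20.5.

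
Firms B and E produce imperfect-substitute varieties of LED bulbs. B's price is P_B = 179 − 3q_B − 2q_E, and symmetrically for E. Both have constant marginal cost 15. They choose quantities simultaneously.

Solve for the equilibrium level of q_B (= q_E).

20.5

Firm B's profit: π = q_B(179 − 3q_B − 2q_E) − 15q_B.
∂π/∂q_B = 164 − 6q_B − 2q_E = 0 ⇒ q_B = 82/3 − (1/3)q_E.
Setting q_B = q_E in the reaction function: q_B = 82/3 − (1/3)q_B, so q_B = (82/3) / (4/3) = 20.5.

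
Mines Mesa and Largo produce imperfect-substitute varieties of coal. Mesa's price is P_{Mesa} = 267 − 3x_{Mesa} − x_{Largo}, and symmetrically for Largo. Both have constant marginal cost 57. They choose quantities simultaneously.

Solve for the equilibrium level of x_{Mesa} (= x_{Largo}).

30

Mine Mesa's profit: π = x_{Mesa}(267 − 3x_{Mesa} − x_{Largo}) − 57x_{Mesa}.
∂π/∂x_{Mesa} = 210 − 6x_{Mesa} − x_{Largo} = 0 ⇒ x_{Mesa} = 35 − (1/6)x_{Largo}.
By symmetry x_{Largo} = x_{Mesa}; substituting into the reaction function, (7/6)x_{Mesa} = 35 and x_{Mesa} = 30.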